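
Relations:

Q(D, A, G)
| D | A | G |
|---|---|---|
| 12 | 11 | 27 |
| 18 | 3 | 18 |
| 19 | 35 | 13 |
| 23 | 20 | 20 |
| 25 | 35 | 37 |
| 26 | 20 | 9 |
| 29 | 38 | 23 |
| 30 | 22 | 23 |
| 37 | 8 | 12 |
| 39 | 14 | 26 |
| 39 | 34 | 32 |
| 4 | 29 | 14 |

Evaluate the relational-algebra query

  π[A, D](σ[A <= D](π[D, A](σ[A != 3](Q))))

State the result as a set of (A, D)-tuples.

{(11, 12), (14, 39), (20, 23), (20, 26), (22, 30), (34, 39), (8, 37)}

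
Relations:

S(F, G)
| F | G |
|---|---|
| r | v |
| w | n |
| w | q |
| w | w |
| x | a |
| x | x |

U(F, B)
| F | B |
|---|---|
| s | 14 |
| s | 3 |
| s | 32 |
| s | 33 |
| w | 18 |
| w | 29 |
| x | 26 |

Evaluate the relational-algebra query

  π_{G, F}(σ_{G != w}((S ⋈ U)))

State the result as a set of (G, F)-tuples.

{(a, x), (n, w), (q, w), (x, x)}

Joining S and U on F yields {(w, n, 18), (w, n, 29), (w, q, 18), (w, q, 29), (w, w, 18), (w, w, 29), (x, a, 26), (x, x, 26)}.
σ[G != w]: keep tuples satisfying G != w → {(w, n, 18), (w, n, 29), (w, q, 18), (w, q, 29), (x, a, 26), (x, x, 26)}
π_{G, F} gives {(a, x), (n, w), (q, w), (x, x)} (2 duplicate(s) eliminated).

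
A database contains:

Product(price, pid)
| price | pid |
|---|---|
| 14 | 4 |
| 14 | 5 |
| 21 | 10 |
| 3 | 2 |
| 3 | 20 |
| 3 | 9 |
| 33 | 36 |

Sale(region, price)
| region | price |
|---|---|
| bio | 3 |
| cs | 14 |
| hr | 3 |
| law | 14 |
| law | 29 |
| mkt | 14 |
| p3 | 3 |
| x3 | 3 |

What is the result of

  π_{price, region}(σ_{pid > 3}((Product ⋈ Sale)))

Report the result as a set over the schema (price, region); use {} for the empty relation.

{(14, cs), (14, law), (14, mkt), (3, bio), (3, hr), (3, p3), (3, x3)}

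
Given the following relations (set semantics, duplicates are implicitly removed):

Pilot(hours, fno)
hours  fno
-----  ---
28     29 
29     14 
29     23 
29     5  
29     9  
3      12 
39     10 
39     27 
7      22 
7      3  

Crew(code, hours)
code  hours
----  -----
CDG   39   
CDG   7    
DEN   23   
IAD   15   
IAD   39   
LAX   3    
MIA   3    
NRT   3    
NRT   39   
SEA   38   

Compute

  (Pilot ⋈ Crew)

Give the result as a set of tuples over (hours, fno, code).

{(3, 12, LAX), (3, 12, MIA), (3, 12, NRT), (39, 10, CDG), (39, 10, IAD), (39, 10, NRT), (39, 27, CDG), (39, 27, IAD), (39, 27, NRT), (7, 22, CDG), (7, 3, CDG)}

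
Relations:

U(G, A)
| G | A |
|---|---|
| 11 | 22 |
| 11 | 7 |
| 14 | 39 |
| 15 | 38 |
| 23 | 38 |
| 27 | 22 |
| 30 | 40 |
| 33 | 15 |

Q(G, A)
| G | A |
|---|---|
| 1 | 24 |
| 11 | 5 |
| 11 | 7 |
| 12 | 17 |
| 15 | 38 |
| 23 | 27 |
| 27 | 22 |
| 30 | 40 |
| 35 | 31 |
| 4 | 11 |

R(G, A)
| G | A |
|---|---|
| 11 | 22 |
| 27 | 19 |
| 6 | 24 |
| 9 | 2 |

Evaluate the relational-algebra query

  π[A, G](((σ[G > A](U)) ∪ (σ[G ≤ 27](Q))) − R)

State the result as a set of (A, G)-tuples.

{(11, 4), (15, 33), (17, 12), (22, 27), (24, 1), (27, 23), (38, 15), (5, 11), (7, 11)}

σ[G > A]: keep tuples satisfying G > A → {(11, 7), (27, 22), (33, 15)}
σ[G ≤ 27]: keep tuples satisfying G ≤ 27 → {(1, 24), (11, 5), (11, 7), (12, 17), (15, 38), (23, 27), (27, 22), (4, 11)}
Set union of the two operands is {(1, 24), (11, 5), (11, 7), (12, 17), (15, 38), (23, 27), (27, 22), (33, 15), (4, 11)}.
Set difference of the two operands is {(1, 24), (11, 5), (11, 7), (12, 17), (15, 38), (23, 27), (27, 22), (33, 15), (4, 11)}.
π_{A, G} gives {(11, 4), (15, 33), (17, 12), (22, 27), (24, 1), (27, 23), (38, 15), (5, 11), (7, 11)}.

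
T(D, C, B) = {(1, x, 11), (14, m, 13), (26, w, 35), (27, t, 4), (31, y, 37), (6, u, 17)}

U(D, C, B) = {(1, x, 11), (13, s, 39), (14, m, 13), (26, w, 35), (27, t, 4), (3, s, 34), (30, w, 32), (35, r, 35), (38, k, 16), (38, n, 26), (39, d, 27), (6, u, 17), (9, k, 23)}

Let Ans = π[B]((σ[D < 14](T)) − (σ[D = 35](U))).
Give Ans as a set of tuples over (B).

{11, 17}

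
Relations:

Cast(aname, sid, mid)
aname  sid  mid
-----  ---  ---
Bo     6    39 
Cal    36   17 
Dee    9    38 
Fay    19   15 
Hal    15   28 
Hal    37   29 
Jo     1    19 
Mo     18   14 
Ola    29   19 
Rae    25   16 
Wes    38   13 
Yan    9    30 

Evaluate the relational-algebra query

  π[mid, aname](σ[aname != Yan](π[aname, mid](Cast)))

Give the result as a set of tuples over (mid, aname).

π[aname, mid]: project onto (aname, mid) → {(Bo, 39), (Cal, 17), (Dee, 38), (Fay, 15), (Hal, 28), (Hal, 29), (Jo, 19), (Mo, 14), (Ola, 19), (Rae, 16), (Wes, 13), (Yan, 30)}
σ[aname != Yan]: keep tuples satisfying aname != Yan → {(Bo, 39), (Cal, 17), (Dee, 38), (Fay, 15), (Hal, 28), (Hal, 29), (Jo, 19), (Mo, 14), (Ola, 19), (Rae, 16), (Wes, 13)}
π[mid, aname]: project onto (mid, aname) → {(13, Wes), (14, Mo), (15, Fay), (16, Rae), (17, Cal), (19, Jo), (19, Ola), (28, Hal), (29, Hal), (38, Dee), (39, Bo)}

{(13, Wes), (14, Mo), (15, Fay), (16, Rae), (17, Cal), (19, Jo), (19, Ola), (28, Hal), (29, Hal), (38, Dee), (39, Bo)}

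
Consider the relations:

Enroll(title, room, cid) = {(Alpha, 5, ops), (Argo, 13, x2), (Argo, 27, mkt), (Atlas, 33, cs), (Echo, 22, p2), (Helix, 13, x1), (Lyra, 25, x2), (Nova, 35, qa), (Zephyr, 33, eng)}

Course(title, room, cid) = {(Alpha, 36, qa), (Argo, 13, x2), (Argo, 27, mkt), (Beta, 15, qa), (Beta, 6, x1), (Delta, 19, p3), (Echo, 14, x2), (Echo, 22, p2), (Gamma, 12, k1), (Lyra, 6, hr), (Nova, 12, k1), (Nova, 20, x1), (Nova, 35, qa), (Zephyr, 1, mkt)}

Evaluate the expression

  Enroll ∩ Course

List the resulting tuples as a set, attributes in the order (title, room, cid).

{(Argo, 13, x2), (Argo, 27, mkt), (Echo, 22, p2), (Nova, 35, qa)}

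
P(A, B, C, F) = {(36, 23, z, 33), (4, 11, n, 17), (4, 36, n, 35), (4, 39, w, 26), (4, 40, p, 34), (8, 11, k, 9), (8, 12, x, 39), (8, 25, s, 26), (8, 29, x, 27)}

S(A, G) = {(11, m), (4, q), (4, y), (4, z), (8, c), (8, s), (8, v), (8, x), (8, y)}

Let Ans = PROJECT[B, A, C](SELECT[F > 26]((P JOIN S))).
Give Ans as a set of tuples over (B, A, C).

Natural join on A: {(4, 11, n, 17, q), (4, 11, n, 17, y), (4, 11, n, 17, z), (4, 36, n, 35, q), (4, 36, n, 35, y), (4, 36, n, 35, z), (4, 39, w, 26, q), (4, 39, w, 26, y), (4, 39, w, 26, z), (4, 40, p, 34, q), (4, 40, p, 34, y), (4, 40, p, 34, z), (8, 11, k, 9, c), (8, 11, k, 9, s), (8, 11, k, 9, v), (8, 11, k, 9, x), (8, 11, k, 9, y), (8, 12, x, 39, c), (8, 12, x, 39, s), (8, 12, x, 39, v), (8, 12, x, 39, x), (8, 12, x, 39, y), (8, 25, s, 26, c), (8, 25, s, 26, s), (8, 25, s, 26, v), (8, 25, s, 26, x), (8, 25, s, 26, y), (8, 29, x, 27, c), (8, 29, x, 27, s), (8, 29, x, 27, v), (8, 29, x, 27, x), (8, 29, x, 27, y)}
Selection F > 26: {(4, 36, n, 35, q), (4, 36, n, 35, y), (4, 36, n, 35, z), (4, 40, p, 34, q), (4, 40, p, 34, y), (4, 40, p, 34, z), (8, 12, x, 39, c), (8, 12, x, 39, s), (8, 12, x, 39, v), (8, 12, x, 39, x), (8, 12, x, 39, y), (8, 29, x, 27, c), (8, 29, x, 27, s), (8, 29, x, 27, v), (8, 29, x, 27, x), (8, 29, x, 27, y)}
π[B, A, C]: project onto (B, A, C) (12 duplicate(s) eliminated) → {(12, 8, x), (29, 8, x), (36, 4, n), (40, 4, p)}

{(12, 8, x), (29, 8, x), (36, 4, n), (40, 4, p)}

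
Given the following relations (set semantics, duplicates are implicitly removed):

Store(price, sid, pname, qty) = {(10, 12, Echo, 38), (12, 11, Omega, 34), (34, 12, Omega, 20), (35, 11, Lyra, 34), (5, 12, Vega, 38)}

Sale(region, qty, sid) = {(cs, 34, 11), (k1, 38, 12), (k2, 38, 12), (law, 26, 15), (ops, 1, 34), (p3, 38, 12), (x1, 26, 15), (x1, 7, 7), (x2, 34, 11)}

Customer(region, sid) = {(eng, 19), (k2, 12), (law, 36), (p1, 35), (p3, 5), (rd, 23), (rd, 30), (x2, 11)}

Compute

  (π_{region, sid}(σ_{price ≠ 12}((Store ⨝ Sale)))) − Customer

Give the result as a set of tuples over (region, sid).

Joining Store and Sale on sid, qty yields {(10, 12, Echo, 38, k1), (10, 12, Echo, 38, k2), (10, 12, Echo, 38, p3), (12, 11, Omega, 34, cs), (12, 11, Omega, 34, x2), (35, 11, Lyra, 34, cs), (35, 11, Lyra, 34, x2), (5, 12, Vega, 38, k1), (5, 12, Vega, 38, k2), (5, 12, Vega, 38, p3)}.
Filtering on price ≠ 12 leaves {(10, 12, Echo, 38, k1), (10, 12, Echo, 38, k2), (10, 12, Echo, 38, p3), (35, 11, Lyra, 34, cs), (35, 11, Lyra, 34, x2), (5, 12, Vega, 38, k1), (5, 12, Vega, 38, k2), (5, 12, Vega, 38, p3)}.
Projecting to region, sid (3 duplicate(s) eliminated): {(cs, 11), (k1, 12), (k2, 12), (p3, 12), (x2, 11)}
Taking the difference: {(cs, 11), (k1, 12), (p3, 12)}

{(cs, 11), (k1, 12), (p3, 12)}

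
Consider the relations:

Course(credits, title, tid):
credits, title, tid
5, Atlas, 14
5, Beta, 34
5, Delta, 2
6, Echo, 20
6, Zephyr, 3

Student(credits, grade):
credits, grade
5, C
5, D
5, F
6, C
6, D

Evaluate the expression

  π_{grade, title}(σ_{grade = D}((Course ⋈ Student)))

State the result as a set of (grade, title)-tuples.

{(D, Atlas), (D, Beta), (D, Delta), (D, Echo), (D, Zephyr)}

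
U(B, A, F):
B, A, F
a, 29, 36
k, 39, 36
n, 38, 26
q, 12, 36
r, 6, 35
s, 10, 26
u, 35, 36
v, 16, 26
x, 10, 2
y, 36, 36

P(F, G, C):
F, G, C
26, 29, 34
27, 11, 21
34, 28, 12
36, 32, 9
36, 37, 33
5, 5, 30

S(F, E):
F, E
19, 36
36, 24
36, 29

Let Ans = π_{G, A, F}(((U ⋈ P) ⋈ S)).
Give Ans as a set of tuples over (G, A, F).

{(32, 12, 36), (32, 29, 36), (32, 35, 36), (32, 36, 36), (32, 39, 36), (37, 12, 36), (37, 29, 36), (37, 35, 36), (37, 36, 36), (37, 39, 36)}

Natural join on F: {(a, 29, 36, 32, 9), (a, 29, 36, 37, 33), (k, 39, 36, 32, 9), (k, 39, 36, 37, 33), (n, 38, 26, 29, 34), (q, 12, 36, 32, 9), (q, 12, 36, 37, 33), (s, 10, 26, 29, 34), (u, 35, 36, 32, 9), (u, 35, 36, 37, 33), (v, 16, 26, 29, 34), (y, 36, 36, 32, 9), (y, 36, 36, 37, 33)}
Natural join on F: {(a, 29, 36, 32, 9, 24), (a, 29, 36, 32, 9, 29), (a, 29, 36, 37, 33, 24), (a, 29, 36, 37, 33, 29), (k, 39, 36, 32, 9, 24), (k, 39, 36, 32, 9, 29), (k, 39, 36, 37, 33, 24), (k, 39, 36, 37, 33, 29), (q, 12, 36, 32, 9, 24), (q, 12, 36, 32, 9, 29), (q, 12, 36, 37, 33, 24), (q, 12, 36, 37, 33, 29), (u, 35, 36, 32, 9, 24), (u, 35, 36, 32, 9, 29), (u, 35, 36, 37, 33, 24), (u, 35, 36, 37, 33, 29), (y, 36, 36, 32, 9, 24), (y, 36, 36, 32, 9, 29), (y, 36, 36, 37, 33, 24), (y, 36, 36, 37, 33, 29)}
π[G, A, F]: project onto (G, A, F) (10 duplicate(s) eliminated) → {(32, 12, 36), (32, 29, 36), (32, 35, 36), (32, 36, 36), (32, 39, 36), (37, 12, 36), (37, 29, 36), (37, 35, 36), (37, 36, 36), (37, 39, 36)}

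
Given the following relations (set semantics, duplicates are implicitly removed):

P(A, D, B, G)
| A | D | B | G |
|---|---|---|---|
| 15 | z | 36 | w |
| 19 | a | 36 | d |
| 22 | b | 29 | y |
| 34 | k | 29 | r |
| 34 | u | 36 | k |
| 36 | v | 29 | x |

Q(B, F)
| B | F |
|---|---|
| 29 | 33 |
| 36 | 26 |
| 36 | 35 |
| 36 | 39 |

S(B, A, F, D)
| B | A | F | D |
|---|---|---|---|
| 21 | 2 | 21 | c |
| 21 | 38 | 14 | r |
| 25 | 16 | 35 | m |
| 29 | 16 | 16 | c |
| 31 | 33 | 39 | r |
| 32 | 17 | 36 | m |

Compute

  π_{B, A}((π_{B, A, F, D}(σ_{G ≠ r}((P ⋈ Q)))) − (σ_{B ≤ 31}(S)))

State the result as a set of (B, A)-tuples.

{(29, 22), (29, 36), (36, 15), (36, 19), (36, 34)}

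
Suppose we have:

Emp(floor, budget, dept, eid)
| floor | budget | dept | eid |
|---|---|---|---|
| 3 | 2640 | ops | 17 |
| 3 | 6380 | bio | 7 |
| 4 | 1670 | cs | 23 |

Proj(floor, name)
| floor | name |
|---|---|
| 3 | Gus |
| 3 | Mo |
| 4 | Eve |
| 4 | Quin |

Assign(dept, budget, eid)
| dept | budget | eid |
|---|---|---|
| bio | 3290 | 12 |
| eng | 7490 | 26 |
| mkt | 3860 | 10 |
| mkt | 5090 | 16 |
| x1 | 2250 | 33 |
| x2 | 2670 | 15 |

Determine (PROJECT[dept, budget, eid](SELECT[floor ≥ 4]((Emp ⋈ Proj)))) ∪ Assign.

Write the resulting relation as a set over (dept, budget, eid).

Joining Emp and Proj on floor yields {(3, 2640, ops, 17, Gus), (3, 2640, ops, 17, Mo), (3, 6380, bio, 7, Gus), (3, 6380, bio, 7, Mo), (4, 1670, cs, 23, Eve), (4, 1670, cs, 23, Quin)}.
σ[floor ≥ 4]: keep tuples satisfying floor ≥ 4 → {(4, 1670, cs, 23, Eve), (4, 1670, cs, 23, Quin)}
Projecting to dept, budget, eid (1 duplicate(s) eliminated): {(cs, 1670, 23)}
Union: {(cs, 1670, 23)} with {(bio, 3290, 12), (eng, 7490, 26), (mkt, 3860, 10), (mkt, 5090, 16), (x1, 2250, 33), (x2, 2670, 15)} → {(bio, 3290, 12), (cs, 1670, 23), (eng, 7490, 26), (mkt, 3860, 10), (mkt, 5090, 16), (x1, 2250, 33), (x2, 2670, 15)}

{(bio, 3290, 12), (cs, 1670, 23), (eng, 7490, 26), (mkt, 3860, 10), (mkt, 5090, 16), (x1, 2250, 33), (x2, 2670, 15)}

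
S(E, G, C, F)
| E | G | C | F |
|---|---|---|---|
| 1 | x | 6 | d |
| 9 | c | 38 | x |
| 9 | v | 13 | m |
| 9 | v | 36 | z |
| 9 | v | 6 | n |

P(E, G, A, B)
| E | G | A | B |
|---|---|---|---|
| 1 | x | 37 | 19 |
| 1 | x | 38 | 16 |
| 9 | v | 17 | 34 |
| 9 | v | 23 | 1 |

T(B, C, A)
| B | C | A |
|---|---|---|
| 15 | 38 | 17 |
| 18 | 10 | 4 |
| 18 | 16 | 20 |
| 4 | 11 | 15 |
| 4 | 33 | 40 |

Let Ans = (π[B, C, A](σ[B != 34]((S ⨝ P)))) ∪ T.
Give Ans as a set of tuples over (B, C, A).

Natural join on E, G: {(1, x, 6, d, 37, 19), (1, x, 6, d, 38, 16), (9, v, 13, m, 17, 34), (9, v, 13, m, 23, 1), (9, v, 36, z, 17, 34), (9, v, 36, z, 23, 1), (9, v, 6, n, 17, 34), (9, v, 6, n, 23, 1)}
Filtering on B != 34 leaves {(1, x, 6, d, 37, 19), (1, x, 6, d, 38, 16), (9, v, 13, m, 23, 1), (9, v, 36, z, 23, 1), (9, v, 6, n, 23, 1)}.
Keep only column(s) B, C, A: {(1, 13, 23), (1, 36, 23), (1, 6, 23), (16, 6, 38), (19, 6, 37)}
Union: {(1, 13, 23), (1, 36, 23), (1, 6, 23), (16, 6, 38), (19, 6, 37)} with {(15, 38, 17), (18, 10, 4), (18, 16, 20), (4, 11, 15), (4, 33, 40)} → {(1, 13, 23), (1, 36, 23), (1, 6, 23), (15, 38, 17), (16, 6, 38), (18, 10, 4), (18, 16, 20), (19, 6, 37), (4, 11, 15), (4, 33, 40)}

{(1, 13, 23), (1, 36, 23), (1, 6, 23), (15, 38, 17), (16, 6, 38), (18, 10, 4), (18, 16, 20), (19, 6, 37), (4, 11, 15), (4, 33, 40)}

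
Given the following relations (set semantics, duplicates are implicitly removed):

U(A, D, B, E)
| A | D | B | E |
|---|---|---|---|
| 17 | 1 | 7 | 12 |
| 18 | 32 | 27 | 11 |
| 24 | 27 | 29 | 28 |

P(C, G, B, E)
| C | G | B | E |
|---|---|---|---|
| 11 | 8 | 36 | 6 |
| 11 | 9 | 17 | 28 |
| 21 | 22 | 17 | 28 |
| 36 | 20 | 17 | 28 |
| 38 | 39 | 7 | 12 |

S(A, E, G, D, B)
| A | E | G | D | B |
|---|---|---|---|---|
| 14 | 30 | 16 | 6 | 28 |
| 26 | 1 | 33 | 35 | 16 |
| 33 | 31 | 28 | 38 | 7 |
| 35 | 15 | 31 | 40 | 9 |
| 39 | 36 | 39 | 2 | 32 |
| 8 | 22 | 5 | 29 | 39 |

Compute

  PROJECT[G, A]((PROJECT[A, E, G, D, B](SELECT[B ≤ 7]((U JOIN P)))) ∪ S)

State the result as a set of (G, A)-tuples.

Joining U and P on B, E yields {(17, 1, 7, 12, 38, 39)}.
Selection B ≤ 7: {(17, 1, 7, 12, 38, 39)}
π_{A, E, G, D, B} gives {(17, 12, 39, 1, 7)}.
Taking the union: {(14, 30, 16, 6, 28), (17, 12, 39, 1, 7), (26, 1, 33, 35, 16), (33, 31, 28, 38, 7), (35, 15, 31, 40, 9), (39, 36, 39, 2, 32), (8, 22, 5, 29, 39)}
π_{G, A} gives {(16, 14), (28, 33), (31, 35), (33, 26), (39, 17), (39, 39), (5, 8)}.

{(16, 14), (28, 33), (31, 35), (33, 26), (39, 17), (39, 39), (5, 8)}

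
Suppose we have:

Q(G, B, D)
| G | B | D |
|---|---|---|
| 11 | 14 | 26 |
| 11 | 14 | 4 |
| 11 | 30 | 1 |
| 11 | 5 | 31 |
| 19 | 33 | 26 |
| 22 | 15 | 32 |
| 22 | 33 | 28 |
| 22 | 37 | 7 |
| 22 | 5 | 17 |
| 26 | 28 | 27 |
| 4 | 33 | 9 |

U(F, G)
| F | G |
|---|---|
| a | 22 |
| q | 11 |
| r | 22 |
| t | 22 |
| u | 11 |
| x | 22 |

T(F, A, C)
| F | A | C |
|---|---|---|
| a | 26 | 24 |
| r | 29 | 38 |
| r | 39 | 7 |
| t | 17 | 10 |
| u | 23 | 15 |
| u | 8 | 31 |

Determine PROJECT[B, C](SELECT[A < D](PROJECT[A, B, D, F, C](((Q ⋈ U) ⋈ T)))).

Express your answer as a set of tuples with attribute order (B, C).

Q ⋈ U (natural join on G): {(11, 14, 26, q), (11, 14, 26, u), (11, 14, 4, q), (11, 14, 4, u), (11, 30, 1, q), (11, 30, 1, u), (11, 5, 31, q), (11, 5, 31, u), (22, 15, 32, a), (22, 15, 32, r), (22, 15, 32, t), (22, 15, 32, x), (22, 33, 28, a), (22, 33, 28, r), (22, 33, 28, t), (22, 33, 28, x), (22, 37, 7, a), (22, 37, 7, r), (22, 37, 7, t), (22, 37, 7, x), (22, 5, 17, a), (22, 5, 17, r), (22, 5, 17, t), (22, 5, 17, x)}
(Q ⋈ U) ⋈ T (natural join on F): {(11, 14, 26, u, 23, 15), (11, 14, 26, u, 8, 31), (11, 14, 4, u, 23, 15), (11, 14, 4, u, 8, 31), (11, 30, 1, u, 23, 15), (11, 30, 1, u, 8, 31), (11, 5, 31, u, 23, 15), (11, 5, 31, u, 8, 31), (22, 15, 32, a, 26, 24), (22, 15, 32, r, 29, 38), (22, 15, 32, r, 39, 7), (22, 15, 32, t, 17, 10), (22, 33, 28, a, 26, 24), (22, 33, 28, r, 29, 38), (22, 33, 28, r, 39, 7), (22, 33, 28, t, 17, 10), (22, 37, 7, a, 26, 24), (22, 37, 7, r, 29, 38), (22, 37, 7, r, 39, 7), (22, 37, 7, t, 17, 10), (22, 5, 17, a, 26, 24), (22, 5, 17, r, 29, 38), (22, 5, 17, r, 39, 7), (22, 5, 17, t, 17, 10)}
Keep only column(s) A, B, D, F, C: {(17, 15, 32, t, 10), (17, 33, 28, t, 10), (17, 37, 7, t, 10), (17, 5, 17, t, 10), (23, 14, 26, u, 15), (23, 14, 4, u, 15), (23, 30, 1, u, 15), (23, 5, 31, u, 15), (26, 15, 32, a, 24), (26, 33, 28, a, 24), (26, 37, 7, a, 24), (26, 5, 17, a, 24), (29, 15, 32, r, 38), (29, 33, 28, r, 38), (29, 37, 7, r, 38), (29, 5, 17, r, 38), (39, 15, 32, r, 7), (39, 33, 28, r, 7), (39, 37, 7, r, 7), (39, 5, 17, r, 7), (8, 14, 26, u, 31), (8, 14, 4, u, 31), (8, 30, 1, u, 31), (8, 5, 31, u, 31)}
Selection A < D: {(17, 15, 32, t, 10), (17, 33, 28, t, 10), (23, 14, 26, u, 15), (23, 5, 31, u, 15), (26, 15, 32, a, 24), (26, 33, 28, a, 24), (29, 15, 32, r, 38), (8, 14, 26, u, 31), (8, 5, 31, u, 31)}
Keep only column(s) B, C: {(14, 15), (14, 31), (15, 10), (15, 24), (15, 38), (33, 10), (33, 24), (5, 15), (5, 31)}

{(14, 15), (14, 31), (15, 10), (15, 24), (15, 38), (33, 10), (33, 24), (5, 15), (5, 31)}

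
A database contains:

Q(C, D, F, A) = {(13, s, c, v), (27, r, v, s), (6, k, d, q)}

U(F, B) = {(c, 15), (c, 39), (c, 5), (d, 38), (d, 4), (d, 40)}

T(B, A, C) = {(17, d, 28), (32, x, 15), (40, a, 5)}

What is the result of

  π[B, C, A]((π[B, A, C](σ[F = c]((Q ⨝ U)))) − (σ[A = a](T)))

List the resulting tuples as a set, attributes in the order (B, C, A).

Q ⋈ U (natural join on F): {(13, s, c, v, 15), (13, s, c, v, 39), (13, s, c, v, 5), (6, k, d, q, 38), (6, k, d, q, 4), (6, k, d, q, 40)}
Selection F = c: {(13, s, c, v, 15), (13, s, c, v, 39), (13, s, c, v, 5)}
π[B, A, C]: project onto (B, A, C) → {(15, v, 13), (39, v, 13), (5, v, 13)}
Selection A = a: {(40, a, 5)}
Set difference of the two operands is {(15, v, 13), (39, v, 13), (5, v, 13)}.
π[B, C, A]: project onto (B, C, A) → {(15, 13, v), (39, 13, v), (5, 13, v)}

{(15, 13, v), (39, 13, v), (5, 13, v)}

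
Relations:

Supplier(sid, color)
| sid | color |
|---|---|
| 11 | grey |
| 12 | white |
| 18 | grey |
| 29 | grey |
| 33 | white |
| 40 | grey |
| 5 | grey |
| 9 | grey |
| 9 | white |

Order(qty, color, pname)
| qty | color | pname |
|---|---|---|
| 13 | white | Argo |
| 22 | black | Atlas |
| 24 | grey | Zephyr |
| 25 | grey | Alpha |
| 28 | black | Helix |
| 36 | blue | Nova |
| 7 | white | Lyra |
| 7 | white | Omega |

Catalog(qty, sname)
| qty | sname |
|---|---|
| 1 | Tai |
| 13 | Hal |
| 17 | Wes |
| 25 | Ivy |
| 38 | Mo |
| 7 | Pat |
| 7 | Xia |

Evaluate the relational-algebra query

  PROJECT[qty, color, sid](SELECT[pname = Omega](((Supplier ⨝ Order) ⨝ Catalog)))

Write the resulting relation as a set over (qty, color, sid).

Supplier ⋈ Order (natural join on color): {(11, grey, 24, Zephyr), (11, grey, 25, Alpha), (12, white, 13, Argo), (12, white, 7, Lyra), (12, white, 7, Omega), (18, grey, 24, Zephyr), (18, grey, 25, Alpha), (29, grey, 24, Zephyr), (29, grey, 25, Alpha), (33, white, 13, Argo), (33, white, 7, Lyra), (33, white, 7, Omega), (40, grey, 24, Zephyr), (40, grey, 25, Alpha), (5, grey, 24, Zephyr), (5, grey, 25, Alpha), (9, grey, 24, Zephyr), (9, grey, 25, Alpha), (9, white, 13, Argo), (9, white, 7, Lyra), (9, white, 7, Omega)}
(Supplier ⨝ Order) ⋈ Catalog (natural join on qty): {(11, grey, 25, Alpha, Ivy), (12, white, 13, Argo, Hal), (12, white, 7, Lyra, Pat), (12, white, 7, Lyra, Xia), (12, white, 7, Omega, Pat), (12, white, 7, Omega, Xia), (18, grey, 25, Alpha, Ivy), (29, grey, 25, Alpha, Ivy), (33, white, 13, Argo, Hal), (33, white, 7, Lyra, Pat), (33, white, 7, Lyra, Xia), (33, white, 7, Omega, Pat), (33, white, 7, Omega, Xia), (40, grey, 25, Alpha, Ivy), (5, grey, 25, Alpha, Ivy), (9, grey, 25, Alpha, Ivy), (9, white, 13, Argo, Hal), (9, white, 7, Lyra, Pat), (9, white, 7, Lyra, Xia), (9, white, 7, Omega, Pat), (9, white, 7, Omega, Xia)}
Selection pname = Omega: {(12, white, 7, Omega, Pat), (12, white, 7, Omega, Xia), (33, white, 7, Omega, Pat), (33, white, 7, Omega, Xia), (9, white, 7, Omega, Pat), (9, white, 7, Omega, Xia)}
Projecting to qty, color, sid (3 duplicate(s) eliminated): {(7, white, 12), (7, white, 33), (7, white, 9)}

{(7, white, 12), (7, white, 33), (7, white, 9)}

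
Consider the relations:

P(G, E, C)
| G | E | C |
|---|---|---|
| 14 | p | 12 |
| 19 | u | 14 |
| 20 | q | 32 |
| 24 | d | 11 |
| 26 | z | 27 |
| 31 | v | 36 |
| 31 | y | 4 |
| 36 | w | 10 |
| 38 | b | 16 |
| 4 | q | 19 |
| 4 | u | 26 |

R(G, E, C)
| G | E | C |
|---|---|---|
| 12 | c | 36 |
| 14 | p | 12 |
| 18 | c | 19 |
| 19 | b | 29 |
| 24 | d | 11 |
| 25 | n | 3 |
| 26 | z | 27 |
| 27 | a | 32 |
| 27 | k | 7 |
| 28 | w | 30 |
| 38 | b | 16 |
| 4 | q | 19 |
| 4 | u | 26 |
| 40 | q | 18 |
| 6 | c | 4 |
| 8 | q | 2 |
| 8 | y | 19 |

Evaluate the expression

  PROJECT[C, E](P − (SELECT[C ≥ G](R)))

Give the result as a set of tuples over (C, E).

{(10, w), (11, d), (12, p), (14, u), (16, b), (32, q), (36, v), (4, y)}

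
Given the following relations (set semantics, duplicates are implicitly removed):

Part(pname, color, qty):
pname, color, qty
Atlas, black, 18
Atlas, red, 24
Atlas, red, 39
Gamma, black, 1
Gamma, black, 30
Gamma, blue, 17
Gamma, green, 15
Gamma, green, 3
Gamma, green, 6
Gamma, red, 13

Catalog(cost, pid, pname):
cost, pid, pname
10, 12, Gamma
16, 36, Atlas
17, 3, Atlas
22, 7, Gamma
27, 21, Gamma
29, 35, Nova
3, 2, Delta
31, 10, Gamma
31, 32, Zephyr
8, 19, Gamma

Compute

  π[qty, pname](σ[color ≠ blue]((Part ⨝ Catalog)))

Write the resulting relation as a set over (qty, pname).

{(1, Gamma), (13, Gamma), (15, Gamma), (18, Atlas), (24, Atlas), (3, Gamma), (30, Gamma), (39, Atlas), (6, Gamma)}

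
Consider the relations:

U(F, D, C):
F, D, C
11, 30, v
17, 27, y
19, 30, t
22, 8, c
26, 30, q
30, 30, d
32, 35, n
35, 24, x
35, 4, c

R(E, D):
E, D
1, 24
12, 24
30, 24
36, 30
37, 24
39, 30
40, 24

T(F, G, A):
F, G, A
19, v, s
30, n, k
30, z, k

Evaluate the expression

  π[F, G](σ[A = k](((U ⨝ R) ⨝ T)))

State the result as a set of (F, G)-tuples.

{(30, n), (30, z)}

Joining U and R on D yields {(11, 30, v, 36), (11, 30, v, 39), (19, 30, t, 36), (19, 30, t, 39), (26, 30, q, 36), (26, 30, q, 39), (30, 30, d, 36), (30, 30, d, 39), (35, 24, x, 1), (35, 24, x, 12), (35, 24, x, 30), (35, 24, x, 37), (35, 24, x, 40)}.
Joining (U ⨝ R) and T on F yields {(19, 30, t, 36, v, s), (19, 30, t, 39, v, s), (30, 30, d, 36, n, k), (30, 30, d, 36, z, k), (30, 30, d, 39, n, k), (30, 30, d, 39, z, k)}.
Apply σ_{A = k}; surviving tuples: {(30, 30, d, 36, n, k), (30, 30, d, 36, z, k), (30, 30, d, 39, n, k), (30, 30, d, 39, z, k)}
Keep only column(s) F, G (2 duplicate(s) eliminated): {(30, n), (30, z)}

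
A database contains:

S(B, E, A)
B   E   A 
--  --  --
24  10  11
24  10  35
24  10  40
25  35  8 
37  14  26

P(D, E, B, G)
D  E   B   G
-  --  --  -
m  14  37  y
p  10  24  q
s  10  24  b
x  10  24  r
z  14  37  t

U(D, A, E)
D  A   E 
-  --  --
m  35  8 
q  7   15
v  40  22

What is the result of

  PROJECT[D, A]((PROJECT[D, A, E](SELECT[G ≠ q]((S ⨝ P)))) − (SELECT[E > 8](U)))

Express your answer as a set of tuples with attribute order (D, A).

Joining S and P on B, E yields {(24, 10, 11, p, q), (24, 10, 11, s, b), (24, 10, 11, x, r), (24, 10, 35, p, q), (24, 10, 35, s, b), (24, 10, 35, x, r), (24, 10, 40, p, q), (24, 10, 40, s, b), (24, 10, 40, x, r), (37, 14, 26, m, y), (37, 14, 26, z, t)}.
Filtering on G ≠ q leaves {(24, 10, 11, s, b), (24, 10, 11, x, r), (24, 10, 35, s, b), (24, 10, 35, x, r), (24, 10, 40, s, b), (24, 10, 40, x, r), (37, 14, 26, m, y), (37, 14, 26, z, t)}.
Keep only column(s) D, A, E: {(m, 26, 14), (s, 11, 10), (s, 35, 10), (s, 40, 10), (x, 11, 10), (x, 35, 10), (x, 40, 10), (z, 26, 14)}
Filtering on E > 8 leaves {(q, 7, 15), (v, 40, 22)}.
Taking the difference: {(m, 26, 14), (s, 11, 10), (s, 35, 10), (s, 40, 10), (x, 11, 10), (x, 35, 10), (x, 40, 10), (z, 26, 14)}
Keep only column(s) D, A: {(m, 26), (s, 11), (s, 35), (s, 40), (x, 11), (x, 35), (x, 40), (z, 26)}

{(m, 26), (s, 11), (s, 35), (s, 40), (x, 11), (x, 35), (x, 40), (z, 26)}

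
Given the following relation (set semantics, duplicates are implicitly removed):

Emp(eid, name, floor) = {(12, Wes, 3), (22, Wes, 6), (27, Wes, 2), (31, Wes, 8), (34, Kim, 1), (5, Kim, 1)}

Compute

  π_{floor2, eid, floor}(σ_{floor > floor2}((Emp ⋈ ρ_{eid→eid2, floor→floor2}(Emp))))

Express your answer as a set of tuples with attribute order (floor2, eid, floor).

{(2, 12, 3), (2, 22, 6), (2, 31, 8), (3, 22, 6), (3, 31, 8), (6, 31, 8)}

ρ[eid→eid2, floor→floor2]: schema becomes (eid2, name, floor2); tuples unchanged.
Emp ⋈ ρ_{eid→eid2, floor→floor2}(Emp) (natural join on name): {(12, Wes, 3, 12, 3), (12, Wes, 3, 22, 6), (12, Wes, 3, 27, 2), (12, Wes, 3, 31, 8), (22, Wes, 6, 12, 3), (22, Wes, 6, 22, 6), (22, Wes, 6, 27, 2), (22, Wes, 6, 31, 8), (27, Wes, 2, 12, 3), (27, Wes, 2, 22, 6), (27, Wes, 2, 27, 2), (27, Wes, 2, 31, 8), (31, Wes, 8, 12, 3), (31, Wes, 8, 22, 6), (31, Wes, 8, 27, 2), (31, Wes, 8, 31, 8), (34, Kim, 1, 34, 1), (34, Kim, 1, 5, 1), (5, Kim, 1, 34, 1), (5, Kim, 1, 5, 1)}
Filtering on floor > floor2 leaves {(12, Wes, 3, 27, 2), (22, Wes, 6, 12, 3), (22, Wes, 6, 27, 2), (31, Wes, 8, 12, 3), (31, Wes, 8, 22, 6), (31, Wes, 8, 27, 2)}.
Projecting to floor2, eid, floor: {(2, 12, 3), (2, 22, 6), (2, 31, 8), (3, 22, 6), (3, 31, 8), (6, 31, 8)}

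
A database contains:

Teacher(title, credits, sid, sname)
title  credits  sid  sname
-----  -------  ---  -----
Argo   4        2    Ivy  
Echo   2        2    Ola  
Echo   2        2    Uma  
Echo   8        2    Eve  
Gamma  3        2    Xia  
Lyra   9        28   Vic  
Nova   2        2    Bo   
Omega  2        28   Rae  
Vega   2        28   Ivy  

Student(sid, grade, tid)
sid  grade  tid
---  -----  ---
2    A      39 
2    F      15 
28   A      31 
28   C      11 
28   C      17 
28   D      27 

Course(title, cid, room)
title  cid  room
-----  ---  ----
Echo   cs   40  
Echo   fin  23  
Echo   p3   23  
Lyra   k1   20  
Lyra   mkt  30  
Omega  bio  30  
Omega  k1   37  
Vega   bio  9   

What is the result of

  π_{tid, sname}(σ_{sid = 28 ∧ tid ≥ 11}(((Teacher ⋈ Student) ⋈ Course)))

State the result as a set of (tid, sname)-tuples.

Natural join on sid: {(Argo, 4, 2, Ivy, A, 39), (Argo, 4, 2, Ivy, F, 15), (Echo, 2, 2, Ola, A, 39), (Echo, 2, 2, Ola, F, 15), (Echo, 2, 2, Uma, A, 39), (Echo, 2, 2, Uma, F, 15), (Echo, 8, 2, Eve, A, 39), (Echo, 8, 2, Eve, F, 15), (Gamma, 3, 2, Xia, A, 39), (Gamma, 3, 2, Xia, F, 15), (Lyra, 9, 28, Vic, A, 31), (Lyra, 9, 28, Vic, C, 11), (Lyra, 9, 28, Vic, C, 17), (Lyra, 9, 28, Vic, D, 27), (Nova, 2, 2, Bo, A, 39), (Nova, 2, 2, Bo, F, 15), (Omega, 2, 28, Rae, A, 31), (Omega, 2, 28, Rae, C, 11), (Omega, 2, 28, Rae, C, 17), (Omega, 2, 28, Rae, D, 27), (Vega, 2, 28, Ivy, A, 31), (Vega, 2, 28, Ivy, C, 11), (Vega, 2, 28, Ivy, C, 17), (Vega, 2, 28, Ivy, D, 27)}
Natural join on title: {(Echo, 2, 2, Ola, A, 39, cs, 40), (Echo, 2, 2, Ola, A, 39, fin, 23), (Echo, 2, 2, Ola, A, 39, p3, 23), (Echo, 2, 2, Ola, F, 15, cs, 40), (Echo, 2, 2, Ola, F, 15, fin, 23), (Echo, 2, 2, Ola, F, 15, p3, 23), (Echo, 2, 2, Uma, A, 39, cs, 40), (Echo, 2, 2, Uma, A, 39, fin, 23), (Echo, 2, 2, Uma, A, 39, p3, 23), (Echo, 2, 2, Uma, F, 15, cs, 40), (Echo, 2, 2, Uma, F, 15, fin, 23), (Echo, 2, 2, Uma, F, 15, p3, 23), (Echo, 8, 2, Eve, A, 39, cs, 40), (Echo, 8, 2, Eve, A, 39, fin, 23), (Echo, 8, 2, Eve, A, 39, p3, 23), (Echo, 8, 2, Eve, F, 15, cs, 40), (Echo, 8, 2, Eve, F, 15, fin, 23), (Echo, 8, 2, Eve, F, 15, p3, 23), (Lyra, 9, 28, Vic, A, 31, k1, 20), (Lyra, 9, 28, Vic, A, 31, mkt, 30), (Lyra, 9, 28, Vic, C, 11, k1, 20), (Lyra, 9, 28, Vic, C, 11, mkt, 30), (Lyra, 9, 28, Vic, C, 17, k1, 20), (Lyra, 9, 28, Vic, C, 17, mkt, 30), (Lyra, 9, 28, Vic, D, 27, k1, 20), (Lyra, 9, 28, Vic, D, 27, mkt, 30), (Omega, 2, 28, Rae, A, 31, bio, 30), (Omega, 2, 28, Rae, A, 31, k1, 37), (Omega, 2, 28, Rae, C, 11, bio, 30), (Omega, 2, 28, Rae, C, 11, k1, 37), (Omega, 2, 28, Rae, C, 17, bio, 30), (Omega, 2, 28, Rae, C, 17, k1, 37), (Omega, 2, 28, Rae, D, 27, bio, 30), (Omega, 2, 28, Rae, D, 27, k1, 37), (Vega, 2, 28, Ivy, A, 31, bio, 9), (Vega, 2, 28, Ivy, C, 11, bio, 9), (Vega, 2, 28, Ivy, C, 17, bio, 9), (Vega, 2, 28, Ivy, D, 27, bio, 9)}
Apply σ_{sid = 28 ∧ tid ≥ 11}; surviving tuples: {(Lyra, 9, 28, Vic, A, 31, k1, 20), (Lyra, 9, 28, Vic, A, 31, mkt, 30), (Lyra, 9, 28, Vic, C, 11, k1, 20), (Lyra, 9, 28, Vic, C, 11, mkt, 30), (Lyra, 9, 28, Vic, C, 17, k1, 20), (Lyra, 9, 28, Vic, C, 17, mkt, 30), (Lyra, 9, 28, Vic, D, 27, k1, 20), (Lyra, 9, 28, Vic, D, 27, mkt, 30), (Omega, 2, 28, Rae, A, 31, bio, 30), (Omega, 2, 28, Rae, A, 31, k1, 37), (Omega, 2, 28, Rae, C, 11, bio, 30), (Omega, 2, 28, Rae, C, 11, k1, 37), (Omega, 2, 28, Rae, C, 17, bio, 30), (Omega, 2, 28, Rae, C, 17, k1, 37), (Omega, 2, 28, Rae, D, 27, bio, 30), (Omega, 2, 28, Rae, D, 27, k1, 37), (Vega, 2, 28, Ivy, A, 31, bio, 9), (Vega, 2, 28, Ivy, C, 11, bio, 9), (Vega, 2, 28, Ivy, C, 17, bio, 9), (Vega, 2, 28, Ivy, D, 27, bio, 9)}
Keep only column(s) tid, sname (8 duplicate(s) eliminated): {(11, Ivy), (11, Rae), (11, Vic), (17, Ivy), (17, Rae), (17, Vic), (27, Ivy), (27, Rae), (27, Vic), (31, Ivy), (31, Rae), (31, Vic)}

{(11, Ivy), (11, Rae), (11, Vic), (17, Ivy), (17, Rae), (17, Vic), (27, Ivy), (27, Rae), (27, Vic), (31, Ivy), (31, Rae), (31, Vic)}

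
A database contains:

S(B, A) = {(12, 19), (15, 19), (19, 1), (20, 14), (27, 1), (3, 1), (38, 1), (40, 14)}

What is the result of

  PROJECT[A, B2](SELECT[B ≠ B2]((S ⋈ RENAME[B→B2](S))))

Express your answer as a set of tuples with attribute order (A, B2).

ρ[B→B2]: schema becomes (B2, A); tuples unchanged.
Natural join on A: {(12, 19, 12), (12, 19, 15), (15, 19, 12), (15, 19, 15), (19, 1, 19), (19, 1, 27), (19, 1, 3), (19, 1, 38), (20, 14, 20), (20, 14, 40), (27, 1, 19), (27, 1, 27), (27, 1, 3), (27, 1, 38), (3, 1, 19), (3, 1, 27), (3, 1, 3), (3, 1, 38), (38, 1, 19), (38, 1, 27), (38, 1, 3), (38, 1, 38), (40, 14, 20), (40, 14, 40)}
Selection B ≠ B2: {(12, 19, 15), (15, 19, 12), (19, 1, 27), (19, 1, 3), (19, 1, 38), (20, 14, 40), (27, 1, 19), (27, 1, 3), (27, 1, 38), (3, 1, 19), (3, 1, 27), (3, 1, 38), (38, 1, 19), (38, 1, 27), (38, 1, 3), (40, 14, 20)}
π_{A, B2} gives {(1, 19), (1, 27), (1, 3), (1, 38), (14, 20), (14, 40), (19, 12), (19, 15)} (8 duplicate(s) eliminated).

{(1, 19), (1, 27), (1, 3), (1, 38), (14, 20), (14, 40), (19, 12), (19, 15)}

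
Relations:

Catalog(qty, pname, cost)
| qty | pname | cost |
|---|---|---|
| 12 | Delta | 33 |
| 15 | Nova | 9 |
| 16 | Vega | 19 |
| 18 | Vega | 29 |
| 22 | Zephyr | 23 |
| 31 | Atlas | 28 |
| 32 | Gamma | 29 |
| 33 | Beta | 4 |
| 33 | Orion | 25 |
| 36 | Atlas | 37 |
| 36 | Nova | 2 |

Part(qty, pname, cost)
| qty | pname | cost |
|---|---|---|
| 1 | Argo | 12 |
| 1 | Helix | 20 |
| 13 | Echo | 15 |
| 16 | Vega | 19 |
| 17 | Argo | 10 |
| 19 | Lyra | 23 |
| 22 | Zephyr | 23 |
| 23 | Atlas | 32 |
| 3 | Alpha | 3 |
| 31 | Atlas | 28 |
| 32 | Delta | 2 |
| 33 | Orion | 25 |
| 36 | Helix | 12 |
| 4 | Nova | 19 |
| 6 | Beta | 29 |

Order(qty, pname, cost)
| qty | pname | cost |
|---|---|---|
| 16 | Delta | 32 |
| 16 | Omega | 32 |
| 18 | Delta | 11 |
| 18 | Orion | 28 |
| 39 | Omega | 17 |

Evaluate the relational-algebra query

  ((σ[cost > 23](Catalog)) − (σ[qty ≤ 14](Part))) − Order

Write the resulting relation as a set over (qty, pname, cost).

σ[cost > 23]: keep tuples satisfying cost > 23 → {(12, Delta, 33), (18, Vega, 29), (31, Atlas, 28), (32, Gamma, 29), (33, Orion, 25), (36, Atlas, 37)}
σ[qty ≤ 14]: keep tuples satisfying qty ≤ 14 → {(1, Argo, 12), (1, Helix, 20), (13, Echo, 15), (3, Alpha, 3), (4, Nova, 19), (6, Beta, 29)}
Difference: {(12, Delta, 33), (18, Vega, 29), (31, Atlas, 28), (32, Gamma, 29), (33, Orion, 25), (36, Atlas, 37)} with {(1, Argo, 12), (1, Helix, 20), (13, Echo, 15), (3, Alpha, 3), (4, Nova, 19), (6, Beta, 29)} → {(12, Delta, 33), (18, Vega, 29), (31, Atlas, 28), (32, Gamma, 29), (33, Orion, 25), (36, Atlas, 37)}
Difference: {(12, Delta, 33), (18, Vega, 29), (31, Atlas, 28), (32, Gamma, 29), (33, Orion, 25), (36, Atlas, 37)} with {(16, Delta, 32), (16, Omega, 32), (18, Delta, 11), (18, Orion, 28), (39, Omega, 17)} → {(12, Delta, 33), (18, Vega, 29), (31, Atlas, 28), (32, Gamma, 29), (33, Orion, 25), (36, Atlas, 37)}

{(12, Delta, 33), (18, Vega, 29), (31, Atlas, 28), (32, Gamma, 29), (33, Orion, 25), (36, Atlas, 37)}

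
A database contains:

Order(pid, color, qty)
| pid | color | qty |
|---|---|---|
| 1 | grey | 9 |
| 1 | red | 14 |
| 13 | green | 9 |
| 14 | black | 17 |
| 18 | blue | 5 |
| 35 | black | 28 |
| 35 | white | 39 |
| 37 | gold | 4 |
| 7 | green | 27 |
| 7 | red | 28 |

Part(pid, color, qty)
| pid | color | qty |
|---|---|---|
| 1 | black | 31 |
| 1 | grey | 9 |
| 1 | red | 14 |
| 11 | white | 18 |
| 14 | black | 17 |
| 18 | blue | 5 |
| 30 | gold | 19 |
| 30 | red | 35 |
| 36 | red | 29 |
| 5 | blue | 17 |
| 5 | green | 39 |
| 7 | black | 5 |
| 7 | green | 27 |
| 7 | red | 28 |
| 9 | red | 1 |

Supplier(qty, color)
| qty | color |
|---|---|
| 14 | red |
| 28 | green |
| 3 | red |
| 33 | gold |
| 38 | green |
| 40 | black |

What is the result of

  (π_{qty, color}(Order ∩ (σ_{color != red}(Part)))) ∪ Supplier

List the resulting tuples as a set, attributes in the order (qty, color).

Apply σ_{color != red}; surviving tuples: {(1, black, 31), (1, grey, 9), (11, white, 18), (14, black, 17), (18, blue, 5), (30, gold, 19), (5, blue, 17), (5, green, 39), (7, black, 5), (7, green, 27)}
Set intersection of the two operands is {(1, grey, 9), (14, black, 17), (18, blue, 5), (7, green, 27)}.
π[qty, color]: project onto (qty, color) → {(17, black), (27, green), (5, blue), (9, grey)}
Set union of the two operands is {(14, red), (17, black), (27, green), (28, green), (3, red), (33, gold), (38, green), (40, black), (5, blue), (9, grey)}.

{(14, red), (17, black), (27, green), (28, green), (3, red), (33, gold), (38, green), (40, black), (5, blue), (9, grey)}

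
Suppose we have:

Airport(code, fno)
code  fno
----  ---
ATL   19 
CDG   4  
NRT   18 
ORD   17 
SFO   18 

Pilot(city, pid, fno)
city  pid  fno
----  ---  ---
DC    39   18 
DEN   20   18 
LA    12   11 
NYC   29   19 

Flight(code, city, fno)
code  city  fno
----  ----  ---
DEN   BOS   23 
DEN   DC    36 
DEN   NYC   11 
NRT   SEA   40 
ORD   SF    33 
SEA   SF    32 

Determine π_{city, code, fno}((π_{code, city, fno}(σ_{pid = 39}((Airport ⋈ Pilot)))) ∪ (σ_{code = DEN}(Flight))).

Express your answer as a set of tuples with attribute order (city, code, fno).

Natural join on fno: {(ATL, 19, NYC, 29), (NRT, 18, DC, 39), (NRT, 18, DEN, 20), (SFO, 18, DC, 39), (SFO, 18, DEN, 20)}
Selection pid = 39: {(NRT, 18, DC, 39), (SFO, 18, DC, 39)}
π[code, city, fno]: project onto (code, city, fno) → {(NRT, DC, 18), (SFO, DC, 18)}
Selection code = DEN: {(DEN, BOS, 23), (DEN, DC, 36), (DEN, NYC, 11)}
Union: {(NRT, DC, 18), (SFO, DC, 18)} with {(DEN, BOS, 23), (DEN, DC, 36), (DEN, NYC, 11)} → {(DEN, BOS, 23), (DEN, DC, 36), (DEN, NYC, 11), (NRT, DC, 18), (SFO, DC, 18)}
π[city, code, fno]: project onto (city, code, fno) → {(BOS, DEN, 23), (DC, DEN, 36), (DC, NRT, 18), (DC, SFO, 18), (NYC, DEN, 11)}

{(BOS, DEN, 23), (DC, DEN, 36), (DC, NRT, 18), (DC, SFO, 18), (NYC, DEN, 11)}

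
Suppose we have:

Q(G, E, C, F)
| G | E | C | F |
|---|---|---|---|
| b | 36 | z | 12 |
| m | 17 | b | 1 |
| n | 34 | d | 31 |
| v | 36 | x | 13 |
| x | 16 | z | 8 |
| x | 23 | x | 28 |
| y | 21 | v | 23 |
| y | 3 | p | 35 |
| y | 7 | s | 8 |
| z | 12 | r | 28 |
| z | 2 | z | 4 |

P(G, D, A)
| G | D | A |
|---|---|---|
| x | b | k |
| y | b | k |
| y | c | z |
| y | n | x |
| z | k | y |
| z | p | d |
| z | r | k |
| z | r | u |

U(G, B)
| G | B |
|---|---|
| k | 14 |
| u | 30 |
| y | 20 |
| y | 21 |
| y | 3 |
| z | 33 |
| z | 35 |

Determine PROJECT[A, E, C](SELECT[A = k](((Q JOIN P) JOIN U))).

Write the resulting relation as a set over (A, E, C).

{(k, 12, r), (k, 2, z), (k, 21, v), (k, 3, p), (k, 7, s)}

Joining Q and P on G yields {(x, 16, z, 8, b, k), (x, 23, x, 28, b, k), (y, 21, v, 23, b, k), (y, 21, v, 23, c, z), (y, 21, v, 23, n, x), (y, 3, p, 35, b, k), (y, 3, p, 35, c, z), (y, 3, p, 35, n, x), (y, 7, s, 8, b, k), (y, 7, s, 8, c, z), (y, 7, s, 8, n, x), (z, 12, r, 28, k, y), (z, 12, r, 28, p, d), (z, 12, r, 28, r, k), (z, 12, r, 28, r, u), (z, 2, z, 4, k, y), (z, 2, z, 4, p, d), (z, 2, z, 4, r, k), (z, 2, z, 4, r, u)}.
Joining (Q JOIN P) and U on G yields {(y, 21, v, 23, b, k, 20), (y, 21, v, 23, b, k, 21), (y, 21, v, 23, b, k, 3), (y, 21, v, 23, c, z, 20), (y, 21, v, 23, c, z, 21), (y, 21, v, 23, c, z, 3), (y, 21, v, 23, n, x, 20), (y, 21, v, 23, n, x, 21), (y, 21, v, 23, n, x, 3), (y, 3, p, 35, b, k, 20), (y, 3, p, 35, b, k, 21), (y, 3, p, 35, b, k, 3), (y, 3, p, 35, c, z, 20), (y, 3, p, 35, c, z, 21), (y, 3, p, 35, c, z, 3), (y, 3, p, 35, n, x, 20), (y, 3, p, 35, n, x, 21), (y, 3, p, 35, n, x, 3), (y, 7, s, 8, b, k, 20), (y, 7, s, 8, b, k, 21), (y, 7, s, 8, b, k, 3), (y, 7, s, 8, c, z, 20), (y, 7, s, 8, c, z, 21), (y, 7, s, 8, c, z, 3), (y, 7, s, 8, n, x, 20), (y, 7, s, 8, n, x, 21), (y, 7, s, 8, n, x, 3), (z, 12, r, 28, k, y, 33), (z, 12, r, 28, k, y, 35), (z, 12, r, 28, p, d, 33), (z, 12, r, 28, p, d, 35), (z, 12, r, 28, r, k, 33), (z, 12, r, 28, r, k, 35), (z, 12, r, 28, r, u, 33), (z, 12, r, 28, r, u, 35), (z, 2, z, 4, k, y, 33), (z, 2, z, 4, k, y, 35), (z, 2, z, 4, p, d, 33), (z, 2, z, 4, p, d, 35), (z, 2, z, 4, r, k, 33), (z, 2, z, 4, r, k, 35), (z, 2, z, 4, r, u, 33), (z, 2, z, 4, r, u, 35)}.
Apply σ_{A = k}; surviving tuples: {(y, 21, v, 23, b, k, 20), (y, 21, v, 23, b, k, 21), (y, 21, v, 23, b, k, 3), (y, 3, p, 35, b, k, 20), (y, 3, p, 35, b, k, 21), (y, 3, p, 35, b, k, 3), (y, 7, s, 8, b, k, 20), (y, 7, s, 8, b, k, 21), (y, 7, s, 8, b, k, 3), (z, 12, r, 28, r, k, 33), (z, 12, r, 28, r, k, 35), (z, 2, z, 4, r, k, 33), (z, 2, z, 4, r, k, 35)}
π_{A, E, C} gives {(k, 12, r), (k, 2, z), (k, 21, v), (k, 3, p), (k, 7, s)} (8 duplicate(s) eliminated).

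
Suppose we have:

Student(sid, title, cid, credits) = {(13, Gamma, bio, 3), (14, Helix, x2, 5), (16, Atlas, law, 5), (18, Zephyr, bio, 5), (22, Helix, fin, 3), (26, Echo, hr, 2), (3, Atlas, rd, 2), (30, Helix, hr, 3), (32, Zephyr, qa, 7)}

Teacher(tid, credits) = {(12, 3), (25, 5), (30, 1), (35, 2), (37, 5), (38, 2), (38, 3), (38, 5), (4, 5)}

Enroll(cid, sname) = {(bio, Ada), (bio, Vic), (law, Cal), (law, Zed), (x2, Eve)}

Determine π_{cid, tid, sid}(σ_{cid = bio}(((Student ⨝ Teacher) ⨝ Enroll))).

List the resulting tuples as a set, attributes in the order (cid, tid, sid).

Student ⋈ Teacher (natural join on credits): {(13, Gamma, bio, 3, 12), (13, Gamma, bio, 3, 38), (14, Helix, x2, 5, 25), (14, Helix, x2, 5, 37), (14, Helix, x2, 5, 38), (14, Helix, x2, 5, 4), (16, Atlas, law, 5, 25), (16, Atlas, law, 5, 37), (16, Atlas, law, 5, 38), (16, Atlas, law, 5, 4), (18, Zephyr, bio, 5, 25), (18, Zephyr, bio, 5, 37), (18, Zephyr, bio, 5, 38), (18, Zephyr, bio, 5, 4), (22, Helix, fin, 3, 12), (22, Helix, fin, 3, 38), (26, Echo, hr, 2, 35), (26, Echo, hr, 2, 38), (3, Atlas, rd, 2, 35), (3, Atlas, rd, 2, 38), (30, Helix, hr, 3, 12), (30, Helix, hr, 3, 38)}
(Student ⨝ Teacher) ⋈ Enroll (natural join on cid): {(13, Gamma, bio, 3, 12, Ada), (13, Gamma, bio, 3, 12, Vic), (13, Gamma, bio, 3, 38, Ada), (13, Gamma, bio, 3, 38, Vic), (14, Helix, x2, 5, 25, Eve), (14, Helix, x2, 5, 37, Eve), (14, Helix, x2, 5, 38, Eve), (14, Helix, x2, 5, 4, Eve), (16, Atlas, law, 5, 25, Cal), (16, Atlas, law, 5, 25, Zed), (16, Atlas, law, 5, 37, Cal), (16, Atlas, law, 5, 37, Zed), (16, Atlas, law, 5, 38, Cal), (16, Atlas, law, 5, 38, Zed), (16, Atlas, law, 5, 4, Cal), (16, Atlas, law, 5, 4, Zed), (18, Zephyr, bio, 5, 25, Ada), (18, Zephyr, bio, 5, 25, Vic), (18, Zephyr, bio, 5, 37, Ada), (18, Zephyr, bio, 5, 37, Vic), (18, Zephyr, bio, 5, 38, Ada), (18, Zephyr, bio, 5, 38, Vic), (18, Zephyr, bio, 5, 4, Ada), (18, Zephyr, bio, 5, 4, Vic)}
Apply σ_{cid = bio}; surviving tuples: {(13, Gamma, bio, 3, 12, Ada), (13, Gamma, bio, 3, 12, Vic), (13, Gamma, bio, 3, 38, Ada), (13, Gamma, bio, 3, 38, Vic), (18, Zephyr, bio, 5, 25, Ada), (18, Zephyr, bio, 5, 25, Vic), (18, Zephyr, bio, 5, 37, Ada), (18, Zephyr, bio, 5, 37, Vic), (18, Zephyr, bio, 5, 38, Ada), (18, Zephyr, bio, 5, 38, Vic), (18, Zephyr, bio, 5, 4, Ada), (18, Zephyr, bio, 5, 4, Vic)}
π[cid, tid, sid]: project onto (cid, tid, sid) (6 duplicate(s) eliminated) → {(bio, 12, 13), (bio, 25, 18), (bio, 37, 18), (bio, 38, 13), (bio, 38, 18), (bio, 4, 18)}

{(bio, 12, 13), (bio, 25, 18), (bio, 37, 18), (bio, 38, 13), (bio, 38, 18), (bio, 4, 18)}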